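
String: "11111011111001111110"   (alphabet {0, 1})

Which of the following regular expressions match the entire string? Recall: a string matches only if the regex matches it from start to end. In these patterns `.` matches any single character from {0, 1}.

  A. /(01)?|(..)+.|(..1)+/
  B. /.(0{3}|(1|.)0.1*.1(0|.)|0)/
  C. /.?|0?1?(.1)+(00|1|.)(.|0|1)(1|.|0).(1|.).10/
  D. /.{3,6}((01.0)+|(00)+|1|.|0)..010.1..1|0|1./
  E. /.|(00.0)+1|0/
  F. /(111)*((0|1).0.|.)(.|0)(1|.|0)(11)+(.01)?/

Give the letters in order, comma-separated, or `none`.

C

A → no match
B → no match
C → match
D → no match
E → no match
F → no match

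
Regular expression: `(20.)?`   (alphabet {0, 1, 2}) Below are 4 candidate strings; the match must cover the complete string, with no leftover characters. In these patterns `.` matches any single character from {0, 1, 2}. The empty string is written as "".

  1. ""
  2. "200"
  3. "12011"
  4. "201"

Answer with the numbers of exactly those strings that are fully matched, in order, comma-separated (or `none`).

1. "" → match
2. "200" → match
3. "12011" → no match
4. "201" → match

1, 2, 4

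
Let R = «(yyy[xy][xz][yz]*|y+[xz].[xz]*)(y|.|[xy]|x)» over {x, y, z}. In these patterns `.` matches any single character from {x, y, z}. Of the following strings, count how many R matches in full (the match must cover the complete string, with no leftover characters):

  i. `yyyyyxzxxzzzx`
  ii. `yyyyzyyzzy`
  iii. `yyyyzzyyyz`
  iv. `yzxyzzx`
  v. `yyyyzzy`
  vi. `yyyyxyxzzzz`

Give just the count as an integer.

5

i → match
ii → match
iii → match
iv → no match
v → match
vi → match
Total matched: 5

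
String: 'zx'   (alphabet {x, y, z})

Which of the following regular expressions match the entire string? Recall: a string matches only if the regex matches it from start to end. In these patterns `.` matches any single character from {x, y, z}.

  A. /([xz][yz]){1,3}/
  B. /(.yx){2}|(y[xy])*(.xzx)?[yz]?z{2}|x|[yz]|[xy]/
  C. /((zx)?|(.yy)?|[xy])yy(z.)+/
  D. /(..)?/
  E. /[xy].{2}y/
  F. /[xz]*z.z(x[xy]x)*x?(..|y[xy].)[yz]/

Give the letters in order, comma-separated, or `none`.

A → no match
B → no match
C → no match
D → match
E → no match — must end with 'y'
F → no match

D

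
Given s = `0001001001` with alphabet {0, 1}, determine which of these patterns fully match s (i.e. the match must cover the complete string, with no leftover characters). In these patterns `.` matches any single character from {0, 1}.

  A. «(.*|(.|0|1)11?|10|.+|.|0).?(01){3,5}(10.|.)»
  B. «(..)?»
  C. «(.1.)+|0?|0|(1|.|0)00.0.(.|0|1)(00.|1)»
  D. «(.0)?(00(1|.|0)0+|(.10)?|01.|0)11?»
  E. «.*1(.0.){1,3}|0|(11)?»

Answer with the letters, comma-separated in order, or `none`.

C, E

A → no match
B → no match
C → match
D → no match
E → match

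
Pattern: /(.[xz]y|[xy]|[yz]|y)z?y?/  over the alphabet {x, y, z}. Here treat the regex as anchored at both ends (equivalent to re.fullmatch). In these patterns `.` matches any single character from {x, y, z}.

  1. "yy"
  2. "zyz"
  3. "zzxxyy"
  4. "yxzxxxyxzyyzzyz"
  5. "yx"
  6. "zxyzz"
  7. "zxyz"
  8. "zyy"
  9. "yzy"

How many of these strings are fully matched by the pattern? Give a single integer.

3

1 → match
2 → no match
3 → no match
4 → no match
5 → no match
6 → no match
7 → match
8 → no match
9 → match
Total matched: 3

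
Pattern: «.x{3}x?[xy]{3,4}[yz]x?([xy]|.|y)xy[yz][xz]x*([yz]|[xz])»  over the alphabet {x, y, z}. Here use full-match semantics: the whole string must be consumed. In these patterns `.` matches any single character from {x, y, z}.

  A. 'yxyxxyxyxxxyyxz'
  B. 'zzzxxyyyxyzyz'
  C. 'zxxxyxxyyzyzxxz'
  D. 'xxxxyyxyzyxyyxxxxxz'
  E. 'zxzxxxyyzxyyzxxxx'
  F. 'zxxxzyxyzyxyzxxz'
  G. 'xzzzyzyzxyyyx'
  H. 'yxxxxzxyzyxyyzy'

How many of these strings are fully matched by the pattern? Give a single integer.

1

A → no match
B → no match
C → no match
D → match
E → no match
F → no match
G → no match
H → no match
Total matched: 1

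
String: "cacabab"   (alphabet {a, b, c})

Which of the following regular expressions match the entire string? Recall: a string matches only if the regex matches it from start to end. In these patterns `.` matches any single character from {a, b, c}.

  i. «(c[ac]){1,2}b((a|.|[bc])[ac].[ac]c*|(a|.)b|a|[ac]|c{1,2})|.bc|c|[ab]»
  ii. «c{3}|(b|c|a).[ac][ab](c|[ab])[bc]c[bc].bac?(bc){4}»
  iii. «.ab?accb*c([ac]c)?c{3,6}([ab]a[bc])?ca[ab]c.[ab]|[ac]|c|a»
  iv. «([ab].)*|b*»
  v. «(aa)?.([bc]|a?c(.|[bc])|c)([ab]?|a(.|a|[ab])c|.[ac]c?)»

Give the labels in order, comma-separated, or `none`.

i

i → match
ii → no match
iii → no match
iv → no match
v → no match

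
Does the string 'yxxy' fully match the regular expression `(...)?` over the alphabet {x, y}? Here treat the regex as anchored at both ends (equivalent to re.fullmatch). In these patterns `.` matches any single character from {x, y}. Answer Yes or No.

No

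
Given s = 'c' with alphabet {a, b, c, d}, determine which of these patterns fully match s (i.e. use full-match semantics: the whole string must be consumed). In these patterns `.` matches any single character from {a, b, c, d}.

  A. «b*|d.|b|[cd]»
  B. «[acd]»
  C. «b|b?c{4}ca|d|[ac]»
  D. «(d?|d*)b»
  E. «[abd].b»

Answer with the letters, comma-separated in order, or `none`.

A, B, C

A → match
B → match
C → match
D → no match — must end with 'b'
E → no match — must end with 'b'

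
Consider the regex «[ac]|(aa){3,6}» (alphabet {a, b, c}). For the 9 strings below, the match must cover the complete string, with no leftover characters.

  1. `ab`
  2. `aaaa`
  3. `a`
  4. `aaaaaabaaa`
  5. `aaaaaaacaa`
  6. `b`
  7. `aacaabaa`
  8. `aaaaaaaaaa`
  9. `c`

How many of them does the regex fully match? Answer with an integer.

1 → no match
2 → no match
3 → match
4 → no match
5 → no match
6 → no match
7 → no match
8 → match
9 → match
Total matched: 3

3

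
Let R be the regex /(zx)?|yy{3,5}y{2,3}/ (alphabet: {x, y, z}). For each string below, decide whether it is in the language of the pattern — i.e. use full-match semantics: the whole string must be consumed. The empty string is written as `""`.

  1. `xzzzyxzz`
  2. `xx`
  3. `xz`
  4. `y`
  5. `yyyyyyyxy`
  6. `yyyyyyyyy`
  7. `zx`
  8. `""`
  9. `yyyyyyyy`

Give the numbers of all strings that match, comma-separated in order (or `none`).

1 → no match
2 → no match
3 → no match
4 → no match
5 → no match
6 → match
7 → match
8 → match
9 → match

6, 7, 8, 9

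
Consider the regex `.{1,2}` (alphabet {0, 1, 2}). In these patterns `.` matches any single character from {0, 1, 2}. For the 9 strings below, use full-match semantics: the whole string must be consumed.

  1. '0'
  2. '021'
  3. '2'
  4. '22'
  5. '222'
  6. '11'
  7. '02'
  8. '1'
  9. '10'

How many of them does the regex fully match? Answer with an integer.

7

1 → match
2 → no match
3 → match
4 → match
5 → no match
6 → match
7 → match
8 → match
9 → match
Total matched: 7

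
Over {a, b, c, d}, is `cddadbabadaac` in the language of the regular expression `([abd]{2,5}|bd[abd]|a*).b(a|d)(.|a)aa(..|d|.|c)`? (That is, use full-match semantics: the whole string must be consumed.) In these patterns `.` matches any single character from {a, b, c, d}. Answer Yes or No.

No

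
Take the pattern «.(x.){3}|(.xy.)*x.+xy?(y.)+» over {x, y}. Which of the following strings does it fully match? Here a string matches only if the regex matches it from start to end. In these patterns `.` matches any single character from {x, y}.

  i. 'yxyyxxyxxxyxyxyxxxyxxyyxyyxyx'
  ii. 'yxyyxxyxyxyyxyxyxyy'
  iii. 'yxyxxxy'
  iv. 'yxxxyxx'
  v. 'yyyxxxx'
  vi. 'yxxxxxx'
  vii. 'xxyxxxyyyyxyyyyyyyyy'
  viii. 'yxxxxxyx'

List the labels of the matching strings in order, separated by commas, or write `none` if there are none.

i → match
ii → match
iii → match
iv → match
v → no match
vi → match
vii → match
viii → no match

i, ii, iii, iv, vi, vii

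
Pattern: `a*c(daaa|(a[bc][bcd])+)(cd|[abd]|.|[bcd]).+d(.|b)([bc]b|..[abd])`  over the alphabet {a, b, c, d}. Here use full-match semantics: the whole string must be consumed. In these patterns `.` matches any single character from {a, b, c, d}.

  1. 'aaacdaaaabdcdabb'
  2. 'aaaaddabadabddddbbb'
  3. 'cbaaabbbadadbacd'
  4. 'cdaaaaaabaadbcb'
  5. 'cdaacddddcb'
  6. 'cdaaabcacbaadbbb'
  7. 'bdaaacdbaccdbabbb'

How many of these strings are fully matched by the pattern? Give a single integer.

1 → match
2 → no match
3 → no match
4 → match
5 → no match
6 → match
7 → no match
Total matched: 3

3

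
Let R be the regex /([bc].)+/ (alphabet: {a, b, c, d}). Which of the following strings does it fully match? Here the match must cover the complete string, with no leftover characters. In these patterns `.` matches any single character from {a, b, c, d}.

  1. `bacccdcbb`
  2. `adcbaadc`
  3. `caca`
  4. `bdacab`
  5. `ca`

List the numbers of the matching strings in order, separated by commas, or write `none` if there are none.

3, 5

1 → no match
2 → no match
3 → match
4 → no match
5 → match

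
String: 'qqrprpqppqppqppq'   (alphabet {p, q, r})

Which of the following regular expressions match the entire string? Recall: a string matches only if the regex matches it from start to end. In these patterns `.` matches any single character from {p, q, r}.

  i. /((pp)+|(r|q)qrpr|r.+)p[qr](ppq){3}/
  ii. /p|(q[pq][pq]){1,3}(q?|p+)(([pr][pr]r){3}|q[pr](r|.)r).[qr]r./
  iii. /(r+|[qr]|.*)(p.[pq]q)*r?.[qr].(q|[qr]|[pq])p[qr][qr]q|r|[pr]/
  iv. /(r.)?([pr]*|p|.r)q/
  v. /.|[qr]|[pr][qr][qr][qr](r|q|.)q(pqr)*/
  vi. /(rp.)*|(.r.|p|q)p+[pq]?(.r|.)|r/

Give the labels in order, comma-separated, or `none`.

i → match
ii → no match
iii → no match
iv → no match
v → no match
vi → no match

i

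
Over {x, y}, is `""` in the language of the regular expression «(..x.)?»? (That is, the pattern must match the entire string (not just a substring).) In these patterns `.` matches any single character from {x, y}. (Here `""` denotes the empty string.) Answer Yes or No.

Yes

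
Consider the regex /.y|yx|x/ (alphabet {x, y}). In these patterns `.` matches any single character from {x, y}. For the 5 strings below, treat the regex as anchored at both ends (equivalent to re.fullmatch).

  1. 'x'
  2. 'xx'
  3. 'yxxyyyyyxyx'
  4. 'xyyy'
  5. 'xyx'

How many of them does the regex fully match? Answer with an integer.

1. 'x' → match
2. 'xx' → no match
3. 'yxxyyyyyxyx' → no match
4. 'xyyy' → no match
5. 'xyx' → no match
Total matched: 1

1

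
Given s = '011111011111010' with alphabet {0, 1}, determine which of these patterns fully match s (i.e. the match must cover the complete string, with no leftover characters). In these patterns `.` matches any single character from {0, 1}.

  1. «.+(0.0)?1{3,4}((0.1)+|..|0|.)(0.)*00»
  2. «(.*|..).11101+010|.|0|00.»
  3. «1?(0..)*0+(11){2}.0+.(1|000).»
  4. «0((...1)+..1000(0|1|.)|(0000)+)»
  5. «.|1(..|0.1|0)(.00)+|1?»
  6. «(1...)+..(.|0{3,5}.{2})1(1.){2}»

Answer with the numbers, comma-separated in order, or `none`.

2

1 → no match — must end with '00'
2 → match
3 → no match
4 → no match
5 → no match
6 → no match — must start with '1'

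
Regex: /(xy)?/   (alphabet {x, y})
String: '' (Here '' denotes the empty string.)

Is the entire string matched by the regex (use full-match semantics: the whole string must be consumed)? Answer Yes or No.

Yes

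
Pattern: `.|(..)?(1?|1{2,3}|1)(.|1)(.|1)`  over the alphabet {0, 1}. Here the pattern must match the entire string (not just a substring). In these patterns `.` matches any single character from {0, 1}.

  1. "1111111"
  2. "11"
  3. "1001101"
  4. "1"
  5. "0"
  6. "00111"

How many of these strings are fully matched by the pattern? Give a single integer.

1 → match
2 → match
3 → no match
4 → match
5 → match
6 → match
Total matched: 5

5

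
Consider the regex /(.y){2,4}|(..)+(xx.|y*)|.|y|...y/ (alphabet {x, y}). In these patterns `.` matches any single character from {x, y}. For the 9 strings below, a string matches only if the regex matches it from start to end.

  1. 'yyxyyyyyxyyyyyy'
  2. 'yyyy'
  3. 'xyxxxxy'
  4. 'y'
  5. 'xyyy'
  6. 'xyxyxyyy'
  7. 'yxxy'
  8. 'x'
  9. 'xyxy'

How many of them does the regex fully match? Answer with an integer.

9

1 → match
2 → match
3 → match
4 → match
5 → match
6 → match
7 → match
8 → match
9 → match
Total matched: 9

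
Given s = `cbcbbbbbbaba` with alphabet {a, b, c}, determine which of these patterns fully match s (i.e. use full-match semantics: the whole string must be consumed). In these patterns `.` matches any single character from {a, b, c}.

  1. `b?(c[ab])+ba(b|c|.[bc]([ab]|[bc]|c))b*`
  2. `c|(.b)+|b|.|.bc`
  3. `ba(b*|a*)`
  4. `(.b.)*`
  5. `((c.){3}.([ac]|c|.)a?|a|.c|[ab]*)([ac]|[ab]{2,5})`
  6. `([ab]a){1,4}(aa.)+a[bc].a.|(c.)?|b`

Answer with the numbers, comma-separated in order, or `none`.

1 → no match
2 → no match
3 → no match — must start with `ba`
4 → match
5 → no match
6 → no match

4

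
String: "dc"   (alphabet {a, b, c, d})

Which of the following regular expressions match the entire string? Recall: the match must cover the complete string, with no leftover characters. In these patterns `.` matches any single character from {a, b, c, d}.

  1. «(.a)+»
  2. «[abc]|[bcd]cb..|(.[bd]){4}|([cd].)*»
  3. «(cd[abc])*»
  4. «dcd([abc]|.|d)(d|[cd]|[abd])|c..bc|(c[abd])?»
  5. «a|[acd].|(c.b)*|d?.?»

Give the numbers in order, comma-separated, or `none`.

2, 5

1 → no match — must end with "a"
2 → match
3 → no match
4 → no match
5 → match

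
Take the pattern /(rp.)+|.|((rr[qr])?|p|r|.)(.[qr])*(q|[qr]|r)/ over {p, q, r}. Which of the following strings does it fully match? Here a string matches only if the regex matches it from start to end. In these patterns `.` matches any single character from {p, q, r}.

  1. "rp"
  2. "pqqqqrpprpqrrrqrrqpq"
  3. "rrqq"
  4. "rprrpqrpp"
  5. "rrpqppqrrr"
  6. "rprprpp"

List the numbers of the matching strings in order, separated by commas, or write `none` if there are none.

3, 4

1. "rp" → no match
2 → no match
3. "rrqq" → match
4. "rprrpqrpp" → match
5. "rrpqppqrrr" → no match
6. "rprprpp" → no match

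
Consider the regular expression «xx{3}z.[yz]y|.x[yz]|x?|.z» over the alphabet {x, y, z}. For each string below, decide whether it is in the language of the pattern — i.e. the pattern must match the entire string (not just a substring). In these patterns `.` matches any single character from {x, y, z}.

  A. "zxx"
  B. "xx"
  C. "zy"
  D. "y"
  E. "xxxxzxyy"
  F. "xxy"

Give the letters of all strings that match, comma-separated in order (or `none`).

E, F

A → no match
B → no match
C → no match
D → no match
E → match
F → match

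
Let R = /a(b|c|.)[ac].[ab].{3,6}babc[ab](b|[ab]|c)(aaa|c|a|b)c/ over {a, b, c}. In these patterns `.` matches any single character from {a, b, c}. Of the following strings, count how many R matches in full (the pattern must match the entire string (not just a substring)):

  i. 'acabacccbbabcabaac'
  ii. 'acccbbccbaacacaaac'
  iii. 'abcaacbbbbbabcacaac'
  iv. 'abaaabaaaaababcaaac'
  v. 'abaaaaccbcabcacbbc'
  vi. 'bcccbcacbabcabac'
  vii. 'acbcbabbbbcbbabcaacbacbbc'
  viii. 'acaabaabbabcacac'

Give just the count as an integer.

i → no match
ii → no match
iii → no match
iv → match
v → no match
vi → no match — must start with 'a'
vii → no match
viii → match
Total matched: 2

2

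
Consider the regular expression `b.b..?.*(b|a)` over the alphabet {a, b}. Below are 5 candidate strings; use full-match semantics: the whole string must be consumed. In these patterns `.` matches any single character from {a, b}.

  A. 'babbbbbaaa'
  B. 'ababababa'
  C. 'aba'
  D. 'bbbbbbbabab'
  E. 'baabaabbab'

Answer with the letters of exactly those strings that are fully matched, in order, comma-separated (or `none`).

A → match
B → no match — must start with 'b'
C → no match — must start with 'b'
D → match
E → no match

A, D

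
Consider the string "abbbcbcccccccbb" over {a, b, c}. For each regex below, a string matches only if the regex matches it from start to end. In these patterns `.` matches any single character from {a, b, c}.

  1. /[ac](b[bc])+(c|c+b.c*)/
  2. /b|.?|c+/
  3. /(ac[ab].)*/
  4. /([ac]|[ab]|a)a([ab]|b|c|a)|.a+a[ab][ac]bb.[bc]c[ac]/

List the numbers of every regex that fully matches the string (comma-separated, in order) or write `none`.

1 → match
2 → no match
3 → no match
4 → no match

1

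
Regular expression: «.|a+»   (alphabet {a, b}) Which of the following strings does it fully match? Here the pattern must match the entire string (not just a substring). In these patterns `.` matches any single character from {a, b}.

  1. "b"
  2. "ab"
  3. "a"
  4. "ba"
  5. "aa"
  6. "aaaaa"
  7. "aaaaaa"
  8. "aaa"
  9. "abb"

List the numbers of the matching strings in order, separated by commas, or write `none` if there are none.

1. "b" → match
2. "ab" → no match
3. "a" → match
4. "ba" → no match
5. "aa" → match
6. "aaaaa" → match
7. "aaaaaa" → match
8. "aaa" → match
9. "abb" → no match

1, 3, 5, 6, 7, 8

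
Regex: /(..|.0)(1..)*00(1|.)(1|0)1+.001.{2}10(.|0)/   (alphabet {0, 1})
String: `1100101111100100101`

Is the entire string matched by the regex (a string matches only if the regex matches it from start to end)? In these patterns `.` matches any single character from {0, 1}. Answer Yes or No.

Yes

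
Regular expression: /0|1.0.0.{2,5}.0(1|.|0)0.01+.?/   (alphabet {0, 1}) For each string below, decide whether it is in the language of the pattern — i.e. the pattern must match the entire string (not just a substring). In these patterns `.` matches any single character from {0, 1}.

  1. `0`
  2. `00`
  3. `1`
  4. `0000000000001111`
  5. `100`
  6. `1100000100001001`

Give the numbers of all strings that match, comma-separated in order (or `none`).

1

1 → match
2 → no match
3 → no match
4 → no match
5 → no match
6 → no match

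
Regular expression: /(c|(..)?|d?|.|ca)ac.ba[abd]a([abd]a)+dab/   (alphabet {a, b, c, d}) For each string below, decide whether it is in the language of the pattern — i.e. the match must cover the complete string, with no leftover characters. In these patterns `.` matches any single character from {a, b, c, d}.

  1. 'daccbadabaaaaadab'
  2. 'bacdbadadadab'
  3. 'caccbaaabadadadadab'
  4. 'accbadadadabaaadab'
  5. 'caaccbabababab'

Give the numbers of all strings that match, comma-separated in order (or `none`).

1, 2, 3, 4

1 → match
2 → match
3 → match
4 → match
5 → no match — must end with 'adab'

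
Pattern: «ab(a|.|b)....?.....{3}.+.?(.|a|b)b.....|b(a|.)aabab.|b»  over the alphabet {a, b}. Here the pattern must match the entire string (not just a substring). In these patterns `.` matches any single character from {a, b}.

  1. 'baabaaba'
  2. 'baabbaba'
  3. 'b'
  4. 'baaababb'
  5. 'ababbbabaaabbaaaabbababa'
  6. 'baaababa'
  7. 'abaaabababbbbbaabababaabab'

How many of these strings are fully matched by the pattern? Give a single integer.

5

1 → no match
2 → no match
3 → match
4 → match
5 → match
6 → match
7 → match
Total matched: 5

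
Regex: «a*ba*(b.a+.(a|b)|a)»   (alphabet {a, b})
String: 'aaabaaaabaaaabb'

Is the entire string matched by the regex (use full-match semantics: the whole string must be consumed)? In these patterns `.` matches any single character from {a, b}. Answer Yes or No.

Yes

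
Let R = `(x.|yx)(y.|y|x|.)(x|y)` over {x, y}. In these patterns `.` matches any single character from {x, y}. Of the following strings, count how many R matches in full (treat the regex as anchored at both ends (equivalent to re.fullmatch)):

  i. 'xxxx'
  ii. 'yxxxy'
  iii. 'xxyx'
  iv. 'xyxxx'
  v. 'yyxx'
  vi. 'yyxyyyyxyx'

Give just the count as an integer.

2

i → match
ii → no match
iii → match
iv → no match
v → no match
vi → no match
Total matched: 2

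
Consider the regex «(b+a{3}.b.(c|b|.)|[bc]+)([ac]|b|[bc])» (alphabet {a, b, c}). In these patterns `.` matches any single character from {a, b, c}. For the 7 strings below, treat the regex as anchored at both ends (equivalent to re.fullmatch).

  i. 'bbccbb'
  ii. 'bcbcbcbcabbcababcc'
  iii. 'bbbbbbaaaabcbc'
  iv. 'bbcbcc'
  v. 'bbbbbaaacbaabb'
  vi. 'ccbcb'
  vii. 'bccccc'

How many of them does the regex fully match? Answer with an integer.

i → match
ii → no match
iii → match
iv → match
v → no match
vi → match
vii → match
Total matched: 5

5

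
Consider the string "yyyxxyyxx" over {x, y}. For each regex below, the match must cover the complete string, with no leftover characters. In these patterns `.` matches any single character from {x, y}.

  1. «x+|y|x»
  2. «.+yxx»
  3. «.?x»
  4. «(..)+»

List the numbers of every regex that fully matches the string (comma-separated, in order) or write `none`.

2

1 → no match
2 → match
3 → no match
4 → no match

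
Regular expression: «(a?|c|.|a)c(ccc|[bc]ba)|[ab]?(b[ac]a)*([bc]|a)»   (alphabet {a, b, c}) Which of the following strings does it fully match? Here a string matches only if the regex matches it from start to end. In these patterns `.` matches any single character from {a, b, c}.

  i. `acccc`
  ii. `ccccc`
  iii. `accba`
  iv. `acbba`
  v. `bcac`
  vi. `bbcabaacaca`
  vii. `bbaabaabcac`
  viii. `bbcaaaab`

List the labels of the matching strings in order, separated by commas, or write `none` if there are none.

i → match
ii → match
iii → match
iv → match
v → match
vi → no match
vii → match
viii → no match

i, ii, iii, iv, v, vii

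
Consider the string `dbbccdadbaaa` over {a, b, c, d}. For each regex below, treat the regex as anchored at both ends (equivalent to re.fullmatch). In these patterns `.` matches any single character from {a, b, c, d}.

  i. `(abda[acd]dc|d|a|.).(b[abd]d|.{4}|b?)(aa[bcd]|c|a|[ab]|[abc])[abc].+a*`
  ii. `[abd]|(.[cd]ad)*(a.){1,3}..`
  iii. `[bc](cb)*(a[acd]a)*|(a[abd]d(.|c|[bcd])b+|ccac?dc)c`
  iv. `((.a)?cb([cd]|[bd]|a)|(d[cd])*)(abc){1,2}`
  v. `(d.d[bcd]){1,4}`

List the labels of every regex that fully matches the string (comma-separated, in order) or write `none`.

i → match
ii → no match
iii → no match
iv → no match — must end with `abc`
v → no match

i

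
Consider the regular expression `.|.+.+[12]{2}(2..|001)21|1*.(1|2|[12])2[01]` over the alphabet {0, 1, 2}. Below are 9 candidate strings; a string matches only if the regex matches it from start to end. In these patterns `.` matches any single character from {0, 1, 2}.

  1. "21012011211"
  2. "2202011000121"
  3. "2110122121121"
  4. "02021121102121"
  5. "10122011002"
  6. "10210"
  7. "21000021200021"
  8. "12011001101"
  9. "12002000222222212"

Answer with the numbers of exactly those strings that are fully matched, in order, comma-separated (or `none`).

1. "21012011211" → no match
2 → no match
3 → match
4 → no match
5. "10122011002" → no match
6. "10210" → no match
7 → no match
8. "12011001101" → no match
9 → no match

3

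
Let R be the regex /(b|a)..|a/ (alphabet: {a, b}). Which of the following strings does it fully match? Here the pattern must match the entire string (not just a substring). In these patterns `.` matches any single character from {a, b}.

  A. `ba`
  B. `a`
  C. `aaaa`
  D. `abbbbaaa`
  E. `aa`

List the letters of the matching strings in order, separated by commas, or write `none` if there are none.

B

A → no match
B → match
C → no match
D → no match
E → no match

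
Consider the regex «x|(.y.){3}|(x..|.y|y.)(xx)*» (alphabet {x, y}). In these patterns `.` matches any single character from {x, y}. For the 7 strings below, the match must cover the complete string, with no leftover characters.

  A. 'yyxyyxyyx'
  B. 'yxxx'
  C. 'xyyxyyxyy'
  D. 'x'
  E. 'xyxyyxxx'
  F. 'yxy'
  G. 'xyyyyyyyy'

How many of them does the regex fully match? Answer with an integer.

5

A → match
B → match
C → match
D → match
E → no match
F → no match
G → match
Total matched: 5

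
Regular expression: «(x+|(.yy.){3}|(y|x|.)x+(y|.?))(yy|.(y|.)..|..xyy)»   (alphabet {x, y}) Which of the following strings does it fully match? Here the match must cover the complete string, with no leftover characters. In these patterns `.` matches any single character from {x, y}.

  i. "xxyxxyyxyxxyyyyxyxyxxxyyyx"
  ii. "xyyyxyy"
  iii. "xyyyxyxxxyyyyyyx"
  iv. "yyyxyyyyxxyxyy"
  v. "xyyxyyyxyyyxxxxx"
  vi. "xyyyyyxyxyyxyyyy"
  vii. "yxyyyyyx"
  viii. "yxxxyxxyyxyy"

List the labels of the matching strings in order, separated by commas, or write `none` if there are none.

v

i → no match
ii. "xyyyxyy" → no match
iii → no match
iv → no match
v → match
vi → no match
vii. "yxyyyyyx" → no match
viii. "yxxxyxxyyxyy" → no match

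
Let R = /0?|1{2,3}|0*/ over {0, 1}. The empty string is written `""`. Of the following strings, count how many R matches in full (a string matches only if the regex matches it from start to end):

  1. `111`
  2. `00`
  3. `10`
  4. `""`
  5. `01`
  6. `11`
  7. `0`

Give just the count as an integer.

5

1 → match
2 → match
3 → no match
4 → match
5 → no match
6 → match
7 → match
Total matched: 5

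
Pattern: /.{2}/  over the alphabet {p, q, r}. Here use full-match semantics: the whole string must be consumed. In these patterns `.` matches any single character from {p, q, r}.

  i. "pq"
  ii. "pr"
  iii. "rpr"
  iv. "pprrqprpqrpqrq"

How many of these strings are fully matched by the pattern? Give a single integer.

2

i. "pq" → match
ii. "pr" → match
iii. "rpr" → no match
iv → no match
Total matched: 2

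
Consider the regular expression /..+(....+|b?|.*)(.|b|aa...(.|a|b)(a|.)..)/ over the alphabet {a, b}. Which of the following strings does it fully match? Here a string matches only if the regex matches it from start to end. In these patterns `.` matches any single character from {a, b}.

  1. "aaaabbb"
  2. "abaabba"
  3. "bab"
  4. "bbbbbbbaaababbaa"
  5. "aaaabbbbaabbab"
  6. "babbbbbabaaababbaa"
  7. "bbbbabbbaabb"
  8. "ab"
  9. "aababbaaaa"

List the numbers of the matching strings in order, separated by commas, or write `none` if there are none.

1. "aaaabbb" → match
2. "abaabba" → match
3. "bab" → match
4 → match
5 → match
6 → match
7. "bbbbabbbaabb" → match
8. "ab" → no match
9. "aababbaaaa" → match

1, 2, 3, 4, 5, 6, 7, 9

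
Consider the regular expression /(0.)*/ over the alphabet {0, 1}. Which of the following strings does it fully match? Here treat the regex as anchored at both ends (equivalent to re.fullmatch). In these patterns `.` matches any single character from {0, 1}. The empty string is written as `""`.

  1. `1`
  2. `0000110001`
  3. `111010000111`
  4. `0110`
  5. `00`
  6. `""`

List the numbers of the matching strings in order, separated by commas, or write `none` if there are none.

5, 6

1 → no match
2 → no match
3 → no match
4 → no match
5 → match
6 → match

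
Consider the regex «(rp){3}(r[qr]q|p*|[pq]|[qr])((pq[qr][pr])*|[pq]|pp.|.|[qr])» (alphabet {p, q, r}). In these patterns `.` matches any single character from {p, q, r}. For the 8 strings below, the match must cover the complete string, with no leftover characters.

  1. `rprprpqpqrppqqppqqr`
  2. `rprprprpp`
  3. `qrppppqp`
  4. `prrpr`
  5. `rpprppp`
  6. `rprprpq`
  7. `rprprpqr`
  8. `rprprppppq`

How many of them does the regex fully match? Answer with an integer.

4

1 → match
2 → no match
3 → no match — must start with `rp`
4 → no match — must start with `rp`
5 → no match
6 → match
7 → match
8 → match
Total matched: 4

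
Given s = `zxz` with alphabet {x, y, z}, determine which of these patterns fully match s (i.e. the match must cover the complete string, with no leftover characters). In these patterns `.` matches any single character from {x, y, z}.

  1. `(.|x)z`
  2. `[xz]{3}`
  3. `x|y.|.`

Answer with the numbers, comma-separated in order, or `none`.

1 → no match
2 → match
3 → no match

2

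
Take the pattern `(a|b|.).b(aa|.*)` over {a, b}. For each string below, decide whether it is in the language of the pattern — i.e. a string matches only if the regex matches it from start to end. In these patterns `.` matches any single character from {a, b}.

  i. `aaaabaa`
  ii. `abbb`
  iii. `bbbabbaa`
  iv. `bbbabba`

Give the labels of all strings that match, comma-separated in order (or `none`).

ii, iii, iv

i → no match
ii → match
iii → match
iv → match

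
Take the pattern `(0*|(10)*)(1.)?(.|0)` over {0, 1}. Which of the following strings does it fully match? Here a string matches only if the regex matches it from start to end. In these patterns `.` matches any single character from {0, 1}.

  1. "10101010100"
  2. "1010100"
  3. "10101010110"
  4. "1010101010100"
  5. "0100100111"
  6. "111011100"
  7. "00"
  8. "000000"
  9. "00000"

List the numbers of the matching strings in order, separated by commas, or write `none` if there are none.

1, 2, 3, 4, 7, 8, 9

1 → match
2 → match
3 → match
4 → match
5 → no match
6 → no match
7 → match
8 → match
9 → match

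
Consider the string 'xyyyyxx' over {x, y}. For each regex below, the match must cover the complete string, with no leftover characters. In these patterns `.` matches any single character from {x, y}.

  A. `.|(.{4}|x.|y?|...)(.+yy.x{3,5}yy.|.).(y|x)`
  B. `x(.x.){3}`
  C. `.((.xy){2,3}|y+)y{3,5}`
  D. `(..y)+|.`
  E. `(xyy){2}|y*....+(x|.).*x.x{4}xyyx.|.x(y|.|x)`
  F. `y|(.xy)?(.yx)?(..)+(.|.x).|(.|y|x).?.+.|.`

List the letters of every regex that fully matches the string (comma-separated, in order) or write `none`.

A, F

A → match
B → no match
C → no match — must end with 'y'
D → no match
E → no match
F → match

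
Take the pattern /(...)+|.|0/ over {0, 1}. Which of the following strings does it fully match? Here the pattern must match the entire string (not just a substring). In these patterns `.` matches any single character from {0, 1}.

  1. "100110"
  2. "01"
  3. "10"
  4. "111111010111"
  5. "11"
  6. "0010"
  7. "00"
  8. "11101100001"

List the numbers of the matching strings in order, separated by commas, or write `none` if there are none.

1, 4

1 → match
2 → no match
3 → no match
4 → match
5 → no match
6 → no match
7 → no match
8 → no match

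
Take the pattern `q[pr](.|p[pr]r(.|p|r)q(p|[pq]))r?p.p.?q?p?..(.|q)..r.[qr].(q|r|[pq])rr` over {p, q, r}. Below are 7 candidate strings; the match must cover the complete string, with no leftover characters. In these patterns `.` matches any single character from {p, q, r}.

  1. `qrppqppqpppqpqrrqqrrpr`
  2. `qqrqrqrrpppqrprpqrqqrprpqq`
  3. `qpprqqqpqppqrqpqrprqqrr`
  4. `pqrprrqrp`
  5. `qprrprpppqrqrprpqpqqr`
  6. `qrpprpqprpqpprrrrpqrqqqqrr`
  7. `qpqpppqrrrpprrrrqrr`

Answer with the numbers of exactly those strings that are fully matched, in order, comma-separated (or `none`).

1 → no match — must end with `rr`
2 → no match — must end with `rr`
3 → no match
4. `pqrprrqrp` → no match — must start with `q`
5 → no match — must end with `rr`
6 → no match
7 → match

7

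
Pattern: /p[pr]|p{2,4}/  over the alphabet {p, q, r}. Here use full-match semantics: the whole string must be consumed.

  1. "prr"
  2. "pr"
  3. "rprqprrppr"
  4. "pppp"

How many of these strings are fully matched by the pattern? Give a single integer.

2

1 → no match
2 → match
3 → no match — must start with "p"
4 → match
Total matched: 2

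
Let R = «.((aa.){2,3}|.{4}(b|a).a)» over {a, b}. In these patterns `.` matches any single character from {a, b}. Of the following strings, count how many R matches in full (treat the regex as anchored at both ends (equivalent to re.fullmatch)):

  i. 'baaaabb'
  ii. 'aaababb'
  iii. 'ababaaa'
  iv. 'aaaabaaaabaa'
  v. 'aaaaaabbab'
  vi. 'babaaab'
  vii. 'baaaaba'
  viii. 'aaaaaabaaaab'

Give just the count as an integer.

i → no match
ii → no match
iii → no match
iv → no match
v → no match
vi → no match
vii → no match
viii → no match
Total matched: 0

0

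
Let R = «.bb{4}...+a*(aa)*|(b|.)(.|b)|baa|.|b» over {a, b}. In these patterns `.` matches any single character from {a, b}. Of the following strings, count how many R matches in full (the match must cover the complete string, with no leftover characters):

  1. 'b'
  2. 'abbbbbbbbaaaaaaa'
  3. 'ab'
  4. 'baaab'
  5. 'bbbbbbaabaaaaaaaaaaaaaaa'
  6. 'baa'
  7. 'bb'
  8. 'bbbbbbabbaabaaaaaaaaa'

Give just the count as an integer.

1. 'b' → match
2 → match
3. 'ab' → match
4. 'baaab' → no match
5 → match
6. 'baa' → match
7. 'bb' → match
8 → match
Total matched: 7

7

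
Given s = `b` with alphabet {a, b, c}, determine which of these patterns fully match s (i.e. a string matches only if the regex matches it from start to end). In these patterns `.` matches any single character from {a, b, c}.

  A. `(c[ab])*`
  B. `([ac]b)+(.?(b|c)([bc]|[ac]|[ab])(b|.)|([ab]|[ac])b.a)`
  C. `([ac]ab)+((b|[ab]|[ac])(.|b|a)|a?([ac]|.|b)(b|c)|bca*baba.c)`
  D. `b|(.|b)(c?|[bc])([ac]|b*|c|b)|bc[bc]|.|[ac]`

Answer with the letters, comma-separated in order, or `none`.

A → no match
B → no match
C → no match
D → match

D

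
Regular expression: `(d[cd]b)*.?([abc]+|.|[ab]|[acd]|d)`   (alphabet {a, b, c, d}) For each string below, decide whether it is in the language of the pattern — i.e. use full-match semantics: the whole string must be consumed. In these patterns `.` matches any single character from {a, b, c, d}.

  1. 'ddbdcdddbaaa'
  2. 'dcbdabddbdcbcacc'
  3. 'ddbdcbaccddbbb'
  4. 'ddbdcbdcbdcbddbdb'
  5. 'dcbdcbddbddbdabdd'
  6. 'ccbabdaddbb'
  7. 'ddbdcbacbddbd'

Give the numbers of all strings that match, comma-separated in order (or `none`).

1 → no match
2 → no match
3 → no match
4 → match
5 → no match
6 → no match
7 → no match

4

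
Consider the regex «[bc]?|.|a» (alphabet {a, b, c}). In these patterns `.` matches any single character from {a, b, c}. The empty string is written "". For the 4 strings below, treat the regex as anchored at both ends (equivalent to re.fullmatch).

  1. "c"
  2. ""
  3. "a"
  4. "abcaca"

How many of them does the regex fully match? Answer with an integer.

1 → match
2 → match
3 → match
4 → no match
Total matched: 3

3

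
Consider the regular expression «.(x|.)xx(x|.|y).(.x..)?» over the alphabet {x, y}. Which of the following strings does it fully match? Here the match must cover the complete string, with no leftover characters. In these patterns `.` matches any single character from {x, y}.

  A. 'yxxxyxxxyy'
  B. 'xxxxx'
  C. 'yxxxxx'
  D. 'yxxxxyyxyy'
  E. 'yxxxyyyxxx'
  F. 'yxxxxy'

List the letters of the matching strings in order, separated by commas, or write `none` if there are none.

A, C, D, E, F

A → match
B → no match
C → match
D → match
E → match
F → match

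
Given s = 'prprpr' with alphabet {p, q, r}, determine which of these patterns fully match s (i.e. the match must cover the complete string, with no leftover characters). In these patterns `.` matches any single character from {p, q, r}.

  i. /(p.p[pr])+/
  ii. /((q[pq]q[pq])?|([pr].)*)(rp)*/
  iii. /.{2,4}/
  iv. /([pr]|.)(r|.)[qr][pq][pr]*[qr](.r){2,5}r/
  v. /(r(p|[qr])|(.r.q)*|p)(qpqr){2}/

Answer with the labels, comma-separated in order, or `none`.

ii

i → no match
ii → match
iii → no match
iv → no match — must end with 'rr'
v → no match — must end with 'qpqr'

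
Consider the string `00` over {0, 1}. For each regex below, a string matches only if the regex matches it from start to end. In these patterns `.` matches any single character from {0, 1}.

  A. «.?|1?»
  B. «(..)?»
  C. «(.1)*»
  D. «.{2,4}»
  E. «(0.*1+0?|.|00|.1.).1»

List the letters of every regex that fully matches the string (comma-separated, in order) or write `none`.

A → no match
B → match
C → no match
D → match
E → no match — must end with `1`

B, D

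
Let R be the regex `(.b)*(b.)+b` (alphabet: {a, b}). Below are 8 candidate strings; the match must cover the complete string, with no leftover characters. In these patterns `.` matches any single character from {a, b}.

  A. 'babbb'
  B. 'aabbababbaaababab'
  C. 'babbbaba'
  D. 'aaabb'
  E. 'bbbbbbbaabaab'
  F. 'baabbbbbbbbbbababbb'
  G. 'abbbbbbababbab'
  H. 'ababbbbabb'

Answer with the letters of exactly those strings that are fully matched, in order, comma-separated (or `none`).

A

A. 'babbb' → match
B → no match
C. 'babbbaba' → no match — must end with 'b'
D. 'aaabb' → no match
E → no match
F → no match
G → no match
H. 'ababbbbabb' → no match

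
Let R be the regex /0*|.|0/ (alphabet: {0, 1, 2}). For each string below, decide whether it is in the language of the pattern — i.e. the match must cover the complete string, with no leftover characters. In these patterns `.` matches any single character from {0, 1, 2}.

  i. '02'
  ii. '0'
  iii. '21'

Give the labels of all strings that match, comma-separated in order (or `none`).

i → no match
ii → match
iii → no match

ii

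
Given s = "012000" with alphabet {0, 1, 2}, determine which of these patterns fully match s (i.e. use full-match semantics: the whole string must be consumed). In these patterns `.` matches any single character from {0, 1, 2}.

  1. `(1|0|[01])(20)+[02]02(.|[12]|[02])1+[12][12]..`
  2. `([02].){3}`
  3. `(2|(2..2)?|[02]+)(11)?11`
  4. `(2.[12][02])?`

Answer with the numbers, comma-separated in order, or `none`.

2

1 → no match
2 → match
3 → no match — must end with "11"
4 → no match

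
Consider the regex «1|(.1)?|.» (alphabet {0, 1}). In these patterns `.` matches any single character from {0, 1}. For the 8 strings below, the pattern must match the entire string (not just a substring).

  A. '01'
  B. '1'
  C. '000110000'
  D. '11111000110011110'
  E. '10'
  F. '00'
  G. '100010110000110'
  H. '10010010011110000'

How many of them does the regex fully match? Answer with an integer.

2

A → match
B → match
C → no match
D → no match
E → no match
F → no match
G → no match
H → no match
Total matched: 2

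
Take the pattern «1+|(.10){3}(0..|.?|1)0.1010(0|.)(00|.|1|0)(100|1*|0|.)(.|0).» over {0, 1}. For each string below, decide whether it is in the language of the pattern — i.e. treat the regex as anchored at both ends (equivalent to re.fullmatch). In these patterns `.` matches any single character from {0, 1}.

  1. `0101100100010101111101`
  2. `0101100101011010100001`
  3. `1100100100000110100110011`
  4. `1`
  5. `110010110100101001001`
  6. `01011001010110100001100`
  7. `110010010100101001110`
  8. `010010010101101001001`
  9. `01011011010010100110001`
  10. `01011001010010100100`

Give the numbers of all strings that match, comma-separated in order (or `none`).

1, 2, 3, 4, 5, 6, 7, 8, 9, 10

1 → match
2 → match
3 → match
4 → match
5 → match
6 → match
7 → match
8 → match
9 → match
10 → match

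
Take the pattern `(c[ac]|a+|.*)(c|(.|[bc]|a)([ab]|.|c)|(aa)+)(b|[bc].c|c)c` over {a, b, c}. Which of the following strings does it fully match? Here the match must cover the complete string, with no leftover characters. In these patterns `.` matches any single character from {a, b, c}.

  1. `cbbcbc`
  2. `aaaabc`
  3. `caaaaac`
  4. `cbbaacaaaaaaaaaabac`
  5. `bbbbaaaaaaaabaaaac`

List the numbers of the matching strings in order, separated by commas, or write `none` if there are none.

1 → match
2 → match
3 → no match
4 → no match
5 → no match

1, 2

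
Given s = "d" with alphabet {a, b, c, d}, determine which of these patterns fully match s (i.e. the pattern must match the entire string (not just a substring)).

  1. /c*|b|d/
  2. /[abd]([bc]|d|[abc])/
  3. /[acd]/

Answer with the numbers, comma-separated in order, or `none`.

1 → match
2 → no match
3 → match

1, 3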